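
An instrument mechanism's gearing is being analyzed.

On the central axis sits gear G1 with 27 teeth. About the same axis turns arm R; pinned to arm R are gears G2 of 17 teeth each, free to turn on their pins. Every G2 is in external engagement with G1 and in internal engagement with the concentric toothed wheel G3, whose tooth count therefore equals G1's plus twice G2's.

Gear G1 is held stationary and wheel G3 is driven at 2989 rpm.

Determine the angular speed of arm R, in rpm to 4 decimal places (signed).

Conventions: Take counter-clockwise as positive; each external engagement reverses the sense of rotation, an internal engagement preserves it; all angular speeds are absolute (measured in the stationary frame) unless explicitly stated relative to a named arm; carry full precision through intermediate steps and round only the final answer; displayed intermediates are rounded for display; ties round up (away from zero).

topology: planetary set — G1 27T / G2 17T / G3 61T, arm = carrier (Willis)
normalise by the input: solve with ω_ring = 1, then scale by 2989 rpm
ring teeth: 27 + 2·17 = 61
27(ω_sun−ω_arm) = −61(ω_ring−ω_arm),  ω_sun = 0, ω_ring = 1
27(0−ω_arm) = −61(1−ω_arm)  ⇒  88·ω_arm = 61  ⇒  ω_arm = 61/88
scale: ω_arm = 61/88 × 2989 rpm = +2071.9205 rpm

+2071.9205 rpm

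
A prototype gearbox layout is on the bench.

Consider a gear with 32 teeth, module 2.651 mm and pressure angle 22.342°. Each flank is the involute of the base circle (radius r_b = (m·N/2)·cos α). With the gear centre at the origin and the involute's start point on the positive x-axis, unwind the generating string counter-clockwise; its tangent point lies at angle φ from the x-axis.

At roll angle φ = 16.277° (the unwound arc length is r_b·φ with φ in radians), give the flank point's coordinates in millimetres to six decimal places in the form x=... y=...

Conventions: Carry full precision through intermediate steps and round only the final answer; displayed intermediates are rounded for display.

x=40.783204 y=0.297416

class = single-mesh tooth geometry [base-circle involute, m = 2.651, 32T]
pitch radius r_p = m·N/2 = 2.651·32/2 = 42.416000
base radius r_b = r_p·cos α = 42.416000·cos 22.342° = 39.231887
roll angle φ = 16.277° = 0.28408724 rad
x = r_b·(cos φ + φ·sin φ) = 40.783204
y = r_b·(sin φ − φ·cos φ) = 0.297416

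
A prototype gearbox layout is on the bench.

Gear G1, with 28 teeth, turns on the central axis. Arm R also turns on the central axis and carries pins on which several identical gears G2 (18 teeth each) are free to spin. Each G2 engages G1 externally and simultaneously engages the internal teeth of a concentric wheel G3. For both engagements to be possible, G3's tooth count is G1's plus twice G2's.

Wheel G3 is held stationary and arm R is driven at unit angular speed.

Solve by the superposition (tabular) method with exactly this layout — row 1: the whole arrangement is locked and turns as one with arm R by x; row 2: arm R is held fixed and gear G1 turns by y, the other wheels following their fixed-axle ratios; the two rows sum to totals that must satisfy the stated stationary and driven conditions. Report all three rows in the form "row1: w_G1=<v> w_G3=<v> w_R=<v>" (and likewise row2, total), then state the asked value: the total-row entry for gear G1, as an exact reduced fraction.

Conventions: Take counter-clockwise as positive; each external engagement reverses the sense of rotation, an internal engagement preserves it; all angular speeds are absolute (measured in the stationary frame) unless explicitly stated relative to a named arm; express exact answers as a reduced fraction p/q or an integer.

row1: w_G1=1 w_G3=1 w_R=1
row2: w_G1=16/7 w_G3=-1 w_R=0
total: w_G1=23/7 w_G3=0 w_R=1
asked value: 23/7

class = planetary set [G3 = 28+2·18 = 64; Willis about the carrier]
row 1 — lock + rotate with arm: ω_sun = ω_ring = ω_arm = x
row 2 — arm fixed, fixed-axis ratios: sun y, ring −(28/64)·y, arm 0
boundary: total ω_ring = x − (28/64)·y = 0 and total ω_arm = x = 1  ⇒  y = 16/7, x = 1
row 2 ring = −(28/64)·16/7 = -1
totals (row 1 + row 2): sun 1 + 16/7 = 23/7, ring 1 + (-1) = 0, arm 1 + 0 = 1
asked cell (total, sun) = 23/7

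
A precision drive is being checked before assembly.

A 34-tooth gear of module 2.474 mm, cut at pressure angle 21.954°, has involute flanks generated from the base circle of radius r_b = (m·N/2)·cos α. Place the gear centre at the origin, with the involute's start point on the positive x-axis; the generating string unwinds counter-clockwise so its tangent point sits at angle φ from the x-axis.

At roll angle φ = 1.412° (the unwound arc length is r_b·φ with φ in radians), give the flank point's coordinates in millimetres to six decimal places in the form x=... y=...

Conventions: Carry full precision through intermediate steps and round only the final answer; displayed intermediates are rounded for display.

x=39.019979 y=0.000195

single-mesh involute tooth geometry (34T wheel at module 2.474)
pitch radius r_p = m·N/2 = 2.474·34/2 = 42.058000
base radius r_b = r_p·cos α = 42.058000·cos 21.954° = 39.008135
roll angle φ = 1.412° = 0.02464405 rad
x = r_b·(cos φ + φ·sin φ) = 39.019979
y = r_b·(sin φ − φ·cos φ) = 0.000195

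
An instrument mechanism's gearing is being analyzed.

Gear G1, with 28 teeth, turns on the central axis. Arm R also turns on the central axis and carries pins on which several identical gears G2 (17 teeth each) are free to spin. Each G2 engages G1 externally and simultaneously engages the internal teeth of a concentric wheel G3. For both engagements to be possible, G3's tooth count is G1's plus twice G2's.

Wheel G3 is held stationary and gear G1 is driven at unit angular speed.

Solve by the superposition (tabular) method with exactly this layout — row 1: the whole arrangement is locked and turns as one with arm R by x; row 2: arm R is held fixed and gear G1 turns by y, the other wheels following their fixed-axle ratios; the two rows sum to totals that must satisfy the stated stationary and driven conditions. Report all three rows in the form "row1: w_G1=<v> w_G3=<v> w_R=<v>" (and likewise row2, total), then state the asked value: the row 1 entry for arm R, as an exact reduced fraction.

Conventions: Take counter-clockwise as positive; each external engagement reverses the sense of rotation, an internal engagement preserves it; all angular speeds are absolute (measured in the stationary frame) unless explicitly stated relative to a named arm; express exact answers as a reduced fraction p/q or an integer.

row1: w_G1=14/45 w_G3=14/45 w_R=14/45
row2: w_G1=31/45 w_G3=-14/45 w_R=0
total: w_G1=1 w_G3=0 w_R=14/45
asked value: 14/45

recognized (axles ride arm R): planetary set, 28/17/62 teeth
row 1 — lock + rotate with arm: ω_sun = ω_ring = ω_arm = x
row 2: sun turns y, ring = −(28/62)·y, arm 0
boundary: total ω_ring = x − (28/62)·y = 0 and total ω_sun = x + y = 1  ⇒  y = 31/45, x = 14/45
row 2 ring = −(28/62)·31/45 = -14/45
totals (row 1 + row 2): sun 14/45 + 31/45 = 1, ring 14/45 + (-14/45) = 0, arm 14/45 + 0 = 14/45
asked cell (row1, arm) = 14/45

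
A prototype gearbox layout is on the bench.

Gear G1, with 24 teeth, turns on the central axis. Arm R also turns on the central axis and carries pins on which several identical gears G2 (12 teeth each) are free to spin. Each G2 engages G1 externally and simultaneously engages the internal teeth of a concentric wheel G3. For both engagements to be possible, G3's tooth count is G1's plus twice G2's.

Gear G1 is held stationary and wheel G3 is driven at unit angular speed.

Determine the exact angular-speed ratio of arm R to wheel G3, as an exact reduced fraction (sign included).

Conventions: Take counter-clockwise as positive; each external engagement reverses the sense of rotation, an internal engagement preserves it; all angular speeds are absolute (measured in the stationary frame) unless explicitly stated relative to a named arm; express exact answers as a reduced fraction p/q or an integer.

class = planetary set [G3 = 24+2·12 = 48; Willis about the carrier]
ring teeth: 24 + 2·12 = 48
24(ω_sun−ω_arm) = −48(ω_ring−ω_arm),  ω_sun = 0, ω_ring = 1
24(0−ω_arm) = −48(1−ω_arm)  ⇒  72·ω_arm = 48  ⇒  ω_arm = 2/3
ω_out/ω_in = 2/3

2/3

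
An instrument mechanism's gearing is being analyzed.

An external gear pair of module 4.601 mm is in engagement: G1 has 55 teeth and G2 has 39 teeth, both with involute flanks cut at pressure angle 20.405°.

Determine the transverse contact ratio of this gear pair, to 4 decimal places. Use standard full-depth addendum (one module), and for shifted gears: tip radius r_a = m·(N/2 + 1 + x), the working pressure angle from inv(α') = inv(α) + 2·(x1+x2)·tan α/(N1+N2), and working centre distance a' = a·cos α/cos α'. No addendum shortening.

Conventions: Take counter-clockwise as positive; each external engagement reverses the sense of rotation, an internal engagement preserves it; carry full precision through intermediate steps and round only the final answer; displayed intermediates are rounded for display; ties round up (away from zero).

topology: single-mesh involute geometry — m = 4.601, 55T/39T pair
base radii: r_b1 = 118.588098, r_b2 = 84.089742
tip radii: r_a1 = 131.128500, r_a2 = 94.320500
no profile shift: α' = α, a' = a
action lengths: √(r_a1²−r_b1²) = 55.960223, √(r_a2²−r_b2²) = 42.723202
base pitch p_b = π·m·cos α = 13.547473
CR = (55.960223 + 42.723202 − 216.247000·sin 20.40500°)/13.547473 = 1.718998
contact ratio ≈ 1.7190

1.7190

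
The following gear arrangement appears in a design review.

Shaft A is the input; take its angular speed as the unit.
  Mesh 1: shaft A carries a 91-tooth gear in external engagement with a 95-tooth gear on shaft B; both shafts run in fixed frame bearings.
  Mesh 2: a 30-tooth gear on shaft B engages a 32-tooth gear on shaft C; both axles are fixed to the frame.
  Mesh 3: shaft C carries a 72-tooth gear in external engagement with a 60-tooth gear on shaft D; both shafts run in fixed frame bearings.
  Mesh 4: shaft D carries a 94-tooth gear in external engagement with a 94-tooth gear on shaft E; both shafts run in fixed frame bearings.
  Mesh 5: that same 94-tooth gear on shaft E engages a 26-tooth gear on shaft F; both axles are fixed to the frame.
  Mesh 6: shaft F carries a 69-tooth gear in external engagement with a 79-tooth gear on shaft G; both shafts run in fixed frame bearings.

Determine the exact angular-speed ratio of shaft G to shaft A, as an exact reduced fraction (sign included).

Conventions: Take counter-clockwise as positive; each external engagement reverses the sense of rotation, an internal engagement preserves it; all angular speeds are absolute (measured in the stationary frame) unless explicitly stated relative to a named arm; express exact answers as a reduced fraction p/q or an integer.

204309/60040

class = fixed-axis compound train [6 meshes; 6 ratios multiply, 6 sense flips]
mesh 1 [91T→95T]: running ratio 91/95, sense −
mesh 2 [30T→32T]: running ratio 273/304, sense +
mesh 3 [72T→60T]: running ratio 819/760, sense −
mesh 4 [94T→94T]: running ratio 819/760, sense +
mesh 5 [94T→26T]: running ratio 2961/760, sense −
mesh 6 [69T→79T]: running ratio 204309/60040, sense +
ω_out/ω_in = 204309/60040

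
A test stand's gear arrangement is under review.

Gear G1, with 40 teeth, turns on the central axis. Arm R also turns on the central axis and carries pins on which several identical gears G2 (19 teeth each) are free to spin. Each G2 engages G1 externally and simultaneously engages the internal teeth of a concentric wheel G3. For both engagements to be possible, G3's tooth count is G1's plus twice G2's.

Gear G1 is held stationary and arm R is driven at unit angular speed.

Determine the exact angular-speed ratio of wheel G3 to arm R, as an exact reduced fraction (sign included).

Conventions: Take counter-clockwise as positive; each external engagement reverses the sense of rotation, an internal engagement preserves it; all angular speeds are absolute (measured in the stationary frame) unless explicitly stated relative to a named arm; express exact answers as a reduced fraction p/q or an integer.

planetary set (40T centre, 19T on arm, 78T internal) — Willis relation
ring teeth: 40 + 2·19 = 78
40(ω_sun−ω_arm) = −78(ω_ring−ω_arm),  ω_sun = 0, ω_arm = 1
ω_ring = 1 − (40/78)(0−1) = 59/39
ω_out/ω_in = 59/39

59/39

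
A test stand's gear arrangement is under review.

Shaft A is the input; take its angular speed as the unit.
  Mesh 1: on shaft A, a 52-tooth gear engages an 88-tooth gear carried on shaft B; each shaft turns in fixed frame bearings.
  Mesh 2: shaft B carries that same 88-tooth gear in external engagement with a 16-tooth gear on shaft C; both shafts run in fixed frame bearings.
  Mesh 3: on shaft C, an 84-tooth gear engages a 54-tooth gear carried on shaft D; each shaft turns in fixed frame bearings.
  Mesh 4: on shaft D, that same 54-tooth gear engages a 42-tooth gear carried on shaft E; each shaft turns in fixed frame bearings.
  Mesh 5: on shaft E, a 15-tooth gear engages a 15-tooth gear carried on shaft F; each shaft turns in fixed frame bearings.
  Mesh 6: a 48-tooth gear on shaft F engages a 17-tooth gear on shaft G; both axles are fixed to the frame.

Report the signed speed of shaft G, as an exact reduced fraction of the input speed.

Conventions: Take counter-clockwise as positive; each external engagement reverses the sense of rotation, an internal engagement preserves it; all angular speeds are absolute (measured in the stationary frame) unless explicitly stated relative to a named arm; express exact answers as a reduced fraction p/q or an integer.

6-mesh fixed-axis compound train (all bearings frame-fixed)
mesh 1 [52T→88T]: |ω|/ω_in = 1×52/88 = 13/22, sense flips to −
mesh 2 [88T→16T]: |ω|/ω_in = (13/22)×88/16 = 13/4, sense flips to +
mesh 3 [84T→54T]: |ω|/ω_in = (13/4)×84/54 = 91/18, sense flips to −
mesh 4 [54T→42T]: |ω|/ω_in = (91/18)×54/42 = 13/2, sense flips to +
mesh 5 [15T→15T]: |ω|/ω_in = (13/2)×15/15 = 13/2, sense flips to −
mesh 6 [48T→17T]: |ω|/ω_in = (13/2)×48/17 = 312/17, sense flips to +
signed output speed (× input speed) = 312/17

312/17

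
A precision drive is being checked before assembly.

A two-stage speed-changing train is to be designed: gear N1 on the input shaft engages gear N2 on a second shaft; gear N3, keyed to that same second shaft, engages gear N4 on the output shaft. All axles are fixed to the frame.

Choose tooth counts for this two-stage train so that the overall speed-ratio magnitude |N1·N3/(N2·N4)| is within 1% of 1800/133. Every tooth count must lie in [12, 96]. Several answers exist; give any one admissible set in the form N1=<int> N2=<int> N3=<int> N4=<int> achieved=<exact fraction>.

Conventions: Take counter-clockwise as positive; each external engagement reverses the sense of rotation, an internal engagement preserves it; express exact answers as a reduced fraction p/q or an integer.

N1=40 N2=14 N3=90 N4=19 achieved=1800/133

topology: fixed-axis compound train — 2 stages, target 1800/133
target = 1800/133 in lowest terms: an exact hit needs N1·N3 = k·1800 and N2·N4 = k·133 for one integer k, every count in [12, 96]; additionally prefer no 1:1 stage (N1 ≠ N2, N3 ≠ N4)
k = 1: no 1:1-free in-range split of k·1800 and k·133 into factor pairs; take k = 2
k = 2: N1·N3 = 3600 = 40·90, N2·N4 = 266 = 14·19
achieved = 40·90/(14·19) = 1800/133; |achieved − target| = 0 ≤ 18/133 ✓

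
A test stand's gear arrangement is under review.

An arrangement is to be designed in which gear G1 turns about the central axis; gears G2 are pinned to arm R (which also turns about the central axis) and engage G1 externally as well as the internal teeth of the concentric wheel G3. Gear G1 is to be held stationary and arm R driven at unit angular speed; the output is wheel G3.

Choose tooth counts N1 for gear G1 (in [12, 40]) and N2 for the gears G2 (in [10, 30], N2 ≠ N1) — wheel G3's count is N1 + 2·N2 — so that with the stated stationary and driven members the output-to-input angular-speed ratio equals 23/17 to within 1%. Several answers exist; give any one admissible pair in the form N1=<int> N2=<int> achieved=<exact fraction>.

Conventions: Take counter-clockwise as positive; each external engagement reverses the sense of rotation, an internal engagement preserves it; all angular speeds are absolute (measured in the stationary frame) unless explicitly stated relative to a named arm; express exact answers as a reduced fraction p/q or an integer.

class = planetary set [ratio 23/17 wanted; Willis about the carrier]
Willis with ω_sun = 0: ω_ring/ω_arm = (N1+N3)/N3; set equal to 23/17  ⇒  N3/N1 = 1/(23/17 − 1) = 17/6
N3 = N1 + 2·N2  ⇒  N2/N1 = (N3/N1 − 1)/2 = (17/6 − 1)/2 = 11/12
smallest multiple with N1 ≥ 12 and N2 ≥ 10: k = 1  ⇒  N1 = 1·12 = 12, N2 = 1·11 = 11 (N1 ≤ 40, N2 ≤ 30, N2 ≠ N1 ✓), N3 = 12 + 2·11 = 34
check: (N1+N3)/N3 with N1 = 12, N3 = 34 gives 23/17; |achieved − target| = 0 ≤ 23/1700 ✓

N1=12 N2=11 achieved=23/17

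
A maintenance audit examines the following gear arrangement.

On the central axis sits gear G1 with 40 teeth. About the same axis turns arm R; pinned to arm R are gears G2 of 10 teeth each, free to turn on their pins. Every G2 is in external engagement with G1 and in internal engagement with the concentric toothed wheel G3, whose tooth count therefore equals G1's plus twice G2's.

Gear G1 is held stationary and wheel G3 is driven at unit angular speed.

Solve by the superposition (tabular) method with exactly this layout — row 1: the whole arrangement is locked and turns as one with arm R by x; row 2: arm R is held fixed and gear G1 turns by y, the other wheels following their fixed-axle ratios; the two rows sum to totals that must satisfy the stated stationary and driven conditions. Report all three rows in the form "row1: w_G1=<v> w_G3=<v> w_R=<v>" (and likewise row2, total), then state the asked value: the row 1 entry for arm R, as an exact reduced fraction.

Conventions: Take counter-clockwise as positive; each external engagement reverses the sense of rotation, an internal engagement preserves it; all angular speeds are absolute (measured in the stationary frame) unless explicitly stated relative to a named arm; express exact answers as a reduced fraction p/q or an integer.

class = planetary set [G3 = 40+2·10 = 60; Willis about the carrier]
superposition row 1 [locked train]: every member turns x
row 2 — arm fixed, fixed-axis ratios: sun y, ring −(40/60)·y, arm 0
boundary: total ω_sun = x + y = 0 and total ω_ring = x − (40/60)·y = 1  ⇒  y = -3/5, x = 3/5
row 2 ring = −(40/60)·(-3/5) = 2/5
totals (row 1 + row 2): sun 3/5 + (-3/5) = 0, ring 3/5 + 2/5 = 1, arm 3/5 + 0 = 3/5
asked cell (row1, arm) = 3/5

row1: w_G1=3/5 w_G3=3/5 w_R=3/5
row2: w_G1=-3/5 w_G3=2/5 w_R=0
total: w_G1=0 w_G3=1 w_R=3/5
asked value: 3/5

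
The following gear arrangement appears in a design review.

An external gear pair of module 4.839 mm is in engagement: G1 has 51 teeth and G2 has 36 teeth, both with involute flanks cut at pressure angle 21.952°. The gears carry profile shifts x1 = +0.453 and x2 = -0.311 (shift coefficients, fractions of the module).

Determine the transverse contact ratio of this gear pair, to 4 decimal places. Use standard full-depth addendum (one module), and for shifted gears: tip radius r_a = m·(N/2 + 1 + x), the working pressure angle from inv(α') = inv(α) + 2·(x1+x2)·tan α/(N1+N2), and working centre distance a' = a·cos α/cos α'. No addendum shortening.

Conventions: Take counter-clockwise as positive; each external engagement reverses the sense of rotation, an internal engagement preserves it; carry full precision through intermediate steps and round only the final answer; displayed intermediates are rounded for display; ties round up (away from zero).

single-mesh involute tooth geometry (51T engaging 36T at module 4.839)
base radii: r_b1 = 114.448073, r_b2 = 80.786875
tip radii: r_a1 = 130.425567, r_a2 = 90.436071
inv(α') = inv(21.952°) + 2·(+0.453-0.311)·tan α/(51+36) = 0.02123308  ⇒  α' = 22.40559°
a' = a·cos α / cos α' = 210.4965·cos 21.952°/cos 22.40559° = 211.176934
action lengths: √(r_a1²−r_b1²) = 62.549717, √(r_a2²−r_b2²) = 40.646818
base pitch p_b = π·m·cos α = 14.099970
CR = (62.549717 + 40.646818 − 211.176934·sin 22.40559°)/14.099970 = 1.610232
contact ratio ≈ 1.6102

1.6102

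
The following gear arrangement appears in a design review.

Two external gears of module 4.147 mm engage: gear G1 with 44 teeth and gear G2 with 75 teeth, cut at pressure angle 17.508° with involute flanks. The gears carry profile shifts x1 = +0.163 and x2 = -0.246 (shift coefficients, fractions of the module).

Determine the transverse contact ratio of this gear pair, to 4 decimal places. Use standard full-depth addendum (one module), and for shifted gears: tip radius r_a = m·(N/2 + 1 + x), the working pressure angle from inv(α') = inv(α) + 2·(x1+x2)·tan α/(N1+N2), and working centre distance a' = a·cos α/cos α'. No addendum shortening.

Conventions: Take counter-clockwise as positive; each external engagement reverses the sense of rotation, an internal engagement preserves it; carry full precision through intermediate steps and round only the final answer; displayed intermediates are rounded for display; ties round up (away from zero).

topology: single-mesh involute geometry — m = 4.147, 44T/75T pair
base radii: r_b1 = 87.007581, r_b2 = 148.308376
tip radii: r_a1 = 96.056961, r_a2 = 158.639338
inv(α') = inv(17.508°) + 2·(+0.163-0.246)·tan α/(44+75) = 0.00944001  ⇒  α' = 17.25063°
a' = a·cos α / cos α' = 246.7465·cos 17.508°/cos 17.25063° = 246.399837
action lengths: √(r_a1²−r_b1²) = 40.701605, √(r_a2²−r_b2²) = 56.312210
base pitch p_b = π·m·cos α = 12.424653
CR = (40.701605 + 56.312210 − 246.399837·sin 17.25063°)/12.424653 = 1.927091
contact ratio ≈ 1.9271

1.9271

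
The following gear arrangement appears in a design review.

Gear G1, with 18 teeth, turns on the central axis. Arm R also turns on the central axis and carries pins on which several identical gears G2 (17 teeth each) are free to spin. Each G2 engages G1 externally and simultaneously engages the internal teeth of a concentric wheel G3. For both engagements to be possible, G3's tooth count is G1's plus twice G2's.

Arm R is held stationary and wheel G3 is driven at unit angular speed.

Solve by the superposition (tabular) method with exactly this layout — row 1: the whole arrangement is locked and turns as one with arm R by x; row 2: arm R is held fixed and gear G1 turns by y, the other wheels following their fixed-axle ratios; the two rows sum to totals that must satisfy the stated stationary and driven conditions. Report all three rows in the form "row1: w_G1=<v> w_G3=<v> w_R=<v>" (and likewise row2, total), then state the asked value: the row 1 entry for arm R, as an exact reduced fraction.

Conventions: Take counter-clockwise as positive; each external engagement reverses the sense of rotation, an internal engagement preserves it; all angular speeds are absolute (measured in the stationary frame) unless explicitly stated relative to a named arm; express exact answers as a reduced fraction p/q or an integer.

row1: w_G1=0 w_G3=0 w_R=0
row2: w_G1=-26/9 w_G3=1 w_R=0
total: w_G1=-26/9 w_G3=1 w_R=0
asked value: 0

topology: planetary set — G1 18T / G2 17T / G3 52T, arm = carrier (Willis)
superposition row 1 [locked train]: every member turns x
superposition row 2 [arm held]: sun y, ring −(18/52)·y, arm 0
boundary: total ω_arm = x = 0 and total ω_ring = x − (18/52)·y = 1  ⇒  y = -26/9, x = 0
row 2 ring = −(18/52)·(-26/9) = 1
totals (row 1 + row 2): sun 0 + (-26/9) = -26/9, ring 0 + 1 = 1, arm 0 + 0 = 0
asked cell (row1, arm) = 0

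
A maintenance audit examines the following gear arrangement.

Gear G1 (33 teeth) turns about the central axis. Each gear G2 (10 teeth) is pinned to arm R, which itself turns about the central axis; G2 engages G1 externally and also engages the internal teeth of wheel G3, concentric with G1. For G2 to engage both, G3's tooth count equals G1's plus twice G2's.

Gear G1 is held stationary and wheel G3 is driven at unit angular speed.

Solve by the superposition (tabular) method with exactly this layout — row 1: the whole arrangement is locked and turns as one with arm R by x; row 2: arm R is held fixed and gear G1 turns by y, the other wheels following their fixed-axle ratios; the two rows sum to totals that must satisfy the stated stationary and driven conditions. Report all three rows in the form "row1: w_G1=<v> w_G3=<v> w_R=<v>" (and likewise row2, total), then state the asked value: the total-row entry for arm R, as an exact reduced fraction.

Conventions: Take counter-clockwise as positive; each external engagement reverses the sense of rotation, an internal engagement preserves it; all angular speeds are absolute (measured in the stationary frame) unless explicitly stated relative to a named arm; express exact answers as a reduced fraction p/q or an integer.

class = planetary set [G3 = 33+2·10 = 53; Willis about the carrier]
superposition row 1 [locked train]: every member turns x
superposition row 2 [arm held]: sun y, ring −(33/53)·y, arm 0
boundary: total ω_sun = x + y = 0 and total ω_ring = x − (33/53)·y = 1  ⇒  y = -53/86, x = 53/86
row 2 ring = −(33/53)·(-53/86) = 33/86
totals (row 1 + row 2): sun 53/86 + (-53/86) = 0, ring 53/86 + 33/86 = 1, arm 53/86 + 0 = 53/86
asked cell (total, arm) = 53/86

row1: w_G1=53/86 w_G3=53/86 w_R=53/86
row2: w_G1=-53/86 w_G3=33/86 w_R=0
total: w_G1=0 w_G3=1 w_R=53/86
asked value: 53/86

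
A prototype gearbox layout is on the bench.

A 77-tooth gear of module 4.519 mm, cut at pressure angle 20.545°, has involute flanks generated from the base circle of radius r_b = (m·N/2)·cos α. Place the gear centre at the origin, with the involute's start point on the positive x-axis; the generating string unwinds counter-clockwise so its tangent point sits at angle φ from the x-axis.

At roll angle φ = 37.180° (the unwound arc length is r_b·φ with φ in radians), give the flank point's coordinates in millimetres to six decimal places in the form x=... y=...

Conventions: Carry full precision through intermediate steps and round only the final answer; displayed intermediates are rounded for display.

x=193.689360 y=14.223385

recognized (one wheel, involute flank): single-mesh tooth geometry, m = 4.519, N = 77
pitch radius r_p = m·N/2 = 4.519·77/2 = 173.981500
base radius r_b = r_p·cos α = 173.981500·cos 20.545° = 162.915728
roll angle φ = 37.180° = 0.64891342 rad
x = r_b·(cos φ + φ·sin φ) = 193.689360
y = r_b·(sin φ − φ·cos φ) = 14.223385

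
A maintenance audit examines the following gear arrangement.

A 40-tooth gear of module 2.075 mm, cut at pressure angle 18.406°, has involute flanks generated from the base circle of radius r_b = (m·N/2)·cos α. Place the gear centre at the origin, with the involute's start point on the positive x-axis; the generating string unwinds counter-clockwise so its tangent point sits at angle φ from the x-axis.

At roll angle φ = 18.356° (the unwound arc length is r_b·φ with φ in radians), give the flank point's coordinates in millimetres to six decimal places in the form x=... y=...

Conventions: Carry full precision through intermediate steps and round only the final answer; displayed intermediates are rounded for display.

x=41.346224 y=0.427192

class = single-mesh tooth geometry [base-circle involute, m = 2.075, 40T]
pitch radius r_p = m·N/2 = 2.075·40/2 = 41.500000
base radius r_b = r_p·cos α = 41.500000·cos 18.406° = 39.376982
roll angle φ = 18.356° = 0.32037264 rad
x = r_b·(cos φ + φ·sin φ) = 41.346224
y = r_b·(sin φ − φ·cos φ) = 0.427192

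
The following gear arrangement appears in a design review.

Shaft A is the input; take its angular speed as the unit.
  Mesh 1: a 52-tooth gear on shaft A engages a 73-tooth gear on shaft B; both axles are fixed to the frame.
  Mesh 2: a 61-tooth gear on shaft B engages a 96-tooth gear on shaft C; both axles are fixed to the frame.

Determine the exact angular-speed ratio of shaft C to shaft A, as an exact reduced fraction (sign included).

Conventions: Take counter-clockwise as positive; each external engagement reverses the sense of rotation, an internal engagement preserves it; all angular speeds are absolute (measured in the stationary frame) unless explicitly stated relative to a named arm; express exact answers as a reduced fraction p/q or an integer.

class = fixed-axis compound train [2 meshes; 2 ratios multiply, 2 sense flips]
mesh 1 [52T→73T]: running ratio 52/73, sense −
mesh 2 [61T→96T]: running ratio 793/1752, sense +
ω_out/ω_in = 793/1752

793/1752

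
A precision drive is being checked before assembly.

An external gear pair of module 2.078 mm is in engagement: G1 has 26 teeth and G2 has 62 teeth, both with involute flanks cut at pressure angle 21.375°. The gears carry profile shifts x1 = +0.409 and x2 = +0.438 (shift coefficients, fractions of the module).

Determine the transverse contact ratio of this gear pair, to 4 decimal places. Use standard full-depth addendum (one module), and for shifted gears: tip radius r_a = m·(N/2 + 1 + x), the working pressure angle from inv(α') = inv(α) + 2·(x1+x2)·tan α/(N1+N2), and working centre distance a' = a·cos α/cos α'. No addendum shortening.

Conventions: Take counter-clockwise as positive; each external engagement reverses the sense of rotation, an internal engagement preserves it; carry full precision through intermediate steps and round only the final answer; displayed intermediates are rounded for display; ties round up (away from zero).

1.5341

recognized (one external pair, fixed centres): single-mesh tooth geometry, m = 2.078, N1 = 26, N2 = 62
base radii: r_b1 = 25.155840, r_b2 = 59.987004
tip radii: r_a1 = 29.941902, r_a2 = 67.406164
inv(α') = inv(21.375°) + 2·(+0.409+0.438)·tan α/(26+62) = 0.02586263  ⇒  α' = 23.85829°
a' = a·cos α / cos α' = 91.4320·cos 21.375°/cos 23.85829° = 93.098211
action lengths: √(r_a1²−r_b1²) = 16.238879, √(r_a2²−r_b2²) = 30.743297
base pitch p_b = π·m·cos α = 6.079185
CR = (16.238879 + 30.743297 − 93.098211·sin 23.85829°)/6.079185 = 1.534119
contact ratio ≈ 1.5341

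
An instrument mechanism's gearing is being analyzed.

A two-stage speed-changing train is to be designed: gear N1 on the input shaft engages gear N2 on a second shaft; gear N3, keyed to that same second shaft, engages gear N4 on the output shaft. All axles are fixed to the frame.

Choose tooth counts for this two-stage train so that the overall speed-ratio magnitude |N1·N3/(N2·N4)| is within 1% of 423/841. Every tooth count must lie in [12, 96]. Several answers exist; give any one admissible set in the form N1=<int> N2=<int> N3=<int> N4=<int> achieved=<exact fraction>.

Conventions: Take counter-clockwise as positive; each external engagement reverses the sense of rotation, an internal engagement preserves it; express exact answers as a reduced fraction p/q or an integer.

class = fixed-axis compound train [2-stage, 423/841 wanted]
target = 423/841 in lowest terms: an exact hit needs N1·N3 = k·423 and N2·N4 = k·841 for one integer k, every count in [12, 96]; additionally prefer no 1:1 stage (N1 ≠ N2, N3 ≠ N4)
k = 1: no 1:1-free in-range split of k·423 and k·841 into factor pairs; take k = 2
k = 2: N1·N3 = 846 = 18·47, N2·N4 = 1682 = 29·58
achieved = 18·47/(29·58) = 423/841; |achieved − target| = 0 ≤ 423/84100 ✓

N1=18 N2=29 N3=47 N4=58 achieved=423/841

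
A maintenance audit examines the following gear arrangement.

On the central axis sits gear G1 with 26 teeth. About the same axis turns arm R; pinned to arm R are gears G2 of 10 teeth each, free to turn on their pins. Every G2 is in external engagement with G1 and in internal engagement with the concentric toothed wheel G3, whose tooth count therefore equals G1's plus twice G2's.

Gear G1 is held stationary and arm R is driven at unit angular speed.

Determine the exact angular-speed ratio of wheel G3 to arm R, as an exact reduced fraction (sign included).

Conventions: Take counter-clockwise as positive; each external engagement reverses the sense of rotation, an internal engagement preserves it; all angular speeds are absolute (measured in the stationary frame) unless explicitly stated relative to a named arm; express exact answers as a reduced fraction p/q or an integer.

36/23

topology: planetary set — G1 26T / G2 10T / G3 46T, arm = carrier (Willis)
ring teeth: 26 + 2·10 = 46
26(ω_sun−ω_arm) = −46(ω_ring−ω_arm),  ω_sun = 0, ω_arm = 1
ω_ring = 1 − (26/46)(0−1) = 36/23
ω_out/ω_in = 36/23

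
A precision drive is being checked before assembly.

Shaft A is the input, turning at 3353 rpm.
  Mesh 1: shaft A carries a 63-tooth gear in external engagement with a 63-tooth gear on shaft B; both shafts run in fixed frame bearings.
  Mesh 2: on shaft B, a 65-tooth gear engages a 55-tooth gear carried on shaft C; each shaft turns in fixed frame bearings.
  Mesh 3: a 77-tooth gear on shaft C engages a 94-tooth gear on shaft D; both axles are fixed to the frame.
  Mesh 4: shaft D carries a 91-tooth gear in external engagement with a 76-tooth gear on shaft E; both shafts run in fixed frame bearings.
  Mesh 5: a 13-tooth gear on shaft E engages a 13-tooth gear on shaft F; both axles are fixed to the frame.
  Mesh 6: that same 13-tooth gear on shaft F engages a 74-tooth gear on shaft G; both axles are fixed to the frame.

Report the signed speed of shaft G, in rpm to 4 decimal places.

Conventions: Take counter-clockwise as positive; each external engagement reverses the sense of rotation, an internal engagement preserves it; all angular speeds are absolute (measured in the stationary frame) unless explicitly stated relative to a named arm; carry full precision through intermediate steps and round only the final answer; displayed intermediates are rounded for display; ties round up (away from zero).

+682.7890 rpm

class = fixed-axis compound train [6 meshes; 6 ratios multiply, 6 sense flips]
mesh 1 [63T→63T]: ω = 3353.0000×63/63 = 3353.0000 rpm, sense flips to −
mesh 2 [65T→55T]: ω = 3353.0000×65/55 = 3962.6364 rpm, sense flips to +
mesh 3 [77T→94T]: ω = 3962.6364×77/94 = 3245.9894 rpm, sense flips to −
mesh 4 [91T→76T]: ω = 3245.9894×91/76 = 3886.6452 rpm, sense flips to +
mesh 5 [13T→13T]: ω = 3886.6452×13/13 = 3886.6452 rpm, sense flips to −
mesh 6 [13T→74T]: ω = 3886.6452×13/74 = 682.7890 rpm, sense flips to +
signed output speed = +682.7890 rpm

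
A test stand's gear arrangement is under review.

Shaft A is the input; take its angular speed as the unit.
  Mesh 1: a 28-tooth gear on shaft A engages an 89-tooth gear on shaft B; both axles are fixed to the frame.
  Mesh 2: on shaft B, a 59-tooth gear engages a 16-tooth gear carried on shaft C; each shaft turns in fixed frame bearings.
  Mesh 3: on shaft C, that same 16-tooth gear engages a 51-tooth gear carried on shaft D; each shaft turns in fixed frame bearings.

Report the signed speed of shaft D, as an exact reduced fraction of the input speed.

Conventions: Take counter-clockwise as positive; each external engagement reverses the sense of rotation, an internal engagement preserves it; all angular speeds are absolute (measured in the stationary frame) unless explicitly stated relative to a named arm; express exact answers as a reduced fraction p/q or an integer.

3-mesh fixed-axis compound train (all bearings frame-fixed)
mesh 1 [28T→89T]: |ω|/ω_in = 1×28/89 = 28/89, sense flips to −
mesh 2 [59T→16T]: |ω|/ω_in = (28/89)×59/16 = 413/356, sense flips to +
mesh 3 [16T→51T]: |ω|/ω_in = (413/356)×16/51 = 1652/4539, sense flips to −
signed output speed (× input speed) = -1652/4539

-1652/4539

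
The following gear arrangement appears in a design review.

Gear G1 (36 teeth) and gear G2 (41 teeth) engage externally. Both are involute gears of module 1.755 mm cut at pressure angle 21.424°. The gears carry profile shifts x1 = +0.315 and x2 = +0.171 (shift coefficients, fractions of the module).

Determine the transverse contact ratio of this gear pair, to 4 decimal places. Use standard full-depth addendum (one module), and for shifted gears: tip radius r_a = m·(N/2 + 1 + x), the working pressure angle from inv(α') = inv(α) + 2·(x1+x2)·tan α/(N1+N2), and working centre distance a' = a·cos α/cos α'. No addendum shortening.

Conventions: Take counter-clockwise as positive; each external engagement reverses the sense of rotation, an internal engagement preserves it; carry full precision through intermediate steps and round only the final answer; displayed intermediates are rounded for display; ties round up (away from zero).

1.5654

class = single-mesh tooth geometry [involute pair 36T × 41T, m = 1.755]
base radii: r_b1 = 29.407222, r_b2 = 33.491559
tip radii: r_a1 = 33.897825, r_a2 = 38.032605
inv(α') = inv(21.424°) + 2·(+0.315+0.171)·tan α/(36+41) = 0.02341281  ⇒  α' = 23.11502°
a' = a·cos α / cos α' = 67.5675·cos 21.424°/cos 23.11502° = 68.389157
action lengths: √(r_a1²−r_b1²) = 16.860540, √(r_a2²−r_b2²) = 18.022057
base pitch p_b = π·m·cos α = 5.132529
CR = (16.860540 + 18.022057 − 68.389157·sin 23.11502°)/5.132529 = 1.565408
contact ratio ≈ 1.5654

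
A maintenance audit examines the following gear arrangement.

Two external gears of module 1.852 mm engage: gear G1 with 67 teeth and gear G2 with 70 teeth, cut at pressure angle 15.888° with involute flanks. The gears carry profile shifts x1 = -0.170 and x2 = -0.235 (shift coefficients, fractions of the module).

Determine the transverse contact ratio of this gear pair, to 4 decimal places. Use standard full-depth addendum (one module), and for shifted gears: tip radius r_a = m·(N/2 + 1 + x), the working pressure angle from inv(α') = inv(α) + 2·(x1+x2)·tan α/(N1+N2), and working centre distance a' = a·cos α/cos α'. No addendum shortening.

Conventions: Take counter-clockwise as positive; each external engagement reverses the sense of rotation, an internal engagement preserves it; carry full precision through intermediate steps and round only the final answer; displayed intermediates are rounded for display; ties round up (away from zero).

2.2442

recognized (one external pair, fixed centres): single-mesh tooth geometry, m = 1.852, N1 = 67, N2 = 70
base radii: r_b1 = 59.671913, r_b2 = 62.343790
tip radii: r_a1 = 63.579160, r_a2 = 66.236780
inv(α') = inv(15.888°) + 2·(-0.170-0.235)·tan α/(67+70) = 0.00565031  ⇒  α' = 14.58976°
a' = a·cos α / cos α' = 126.8620·cos 15.888°/cos 14.58976° = 126.081296
action lengths: √(r_a1²−r_b1²) = 21.944758, √(r_a2²−r_b2²) = 22.373264
base pitch p_b = π·m·cos α = 5.595965
CR = (21.944758 + 22.373264 − 126.081296·sin 14.58976°)/5.595965 = 2.244222
contact ratio ≈ 2.2442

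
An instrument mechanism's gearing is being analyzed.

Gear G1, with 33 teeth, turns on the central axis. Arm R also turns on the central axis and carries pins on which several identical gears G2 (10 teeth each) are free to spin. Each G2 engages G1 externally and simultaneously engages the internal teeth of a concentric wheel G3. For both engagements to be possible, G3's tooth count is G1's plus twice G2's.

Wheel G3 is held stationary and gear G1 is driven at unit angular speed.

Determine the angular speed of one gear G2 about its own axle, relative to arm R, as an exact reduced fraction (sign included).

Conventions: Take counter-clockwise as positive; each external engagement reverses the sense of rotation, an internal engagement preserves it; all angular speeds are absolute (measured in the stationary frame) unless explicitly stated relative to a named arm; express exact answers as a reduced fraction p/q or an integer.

planetary set (33T centre, 10T on arm, 53T internal) — Willis relation
ring teeth: 33 + 2·10 = 53
33(ω_sun−ω_arm) = −53(ω_ring−ω_arm),  ω_ring = 0, ω_sun = 1
33(1−ω_arm) = −53(0−ω_arm)  ⇒  86·ω_arm = 33  ⇒  ω_arm = 33/86
sun–planet mesh: 33·(1−33/86) = −10·(ω_p−ω_arm)  ⇒  ω_p−ω_arm = -1749/860
exact speed ratio = -1749/860

-1749/860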